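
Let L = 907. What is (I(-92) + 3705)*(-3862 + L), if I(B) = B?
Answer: -10676415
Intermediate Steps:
(I(-92) + 3705)*(-3862 + L) = (-92 + 3705)*(-3862 + 907) = 3613*(-2955) = -10676415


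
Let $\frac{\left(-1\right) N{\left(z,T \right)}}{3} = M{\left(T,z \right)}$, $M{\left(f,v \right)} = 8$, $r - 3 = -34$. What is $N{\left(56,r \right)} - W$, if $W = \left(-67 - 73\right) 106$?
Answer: $14816$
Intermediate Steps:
$r = -31$ ($r = 3 - 34 = -31$)
$N{\left(z,T \right)} = -24$ ($N{\left(z,T \right)} = \left(-3\right) 8 = -24$)
$W = -14840$ ($W = \left(-140\right) 106 = -14840$)
$N{\left(56,r \right)} - W = -24 - -14840 = -24 + 14840 = 14816$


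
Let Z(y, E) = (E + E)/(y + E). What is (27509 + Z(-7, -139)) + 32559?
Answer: 4385103/73 ≈ 60070.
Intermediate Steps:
Z(y, E) = 2*E/(E + y) (Z(y, E) = (2*E)/(E + y) = 2*E/(E + y))
(27509 + Z(-7, -139)) + 32559 = (27509 + 2*(-139)/(-139 - 7)) + 32559 = (27509 + 2*(-139)/(-146)) + 32559 = (27509 + 2*(-139)*(-1/146)) + 32559 = (27509 + 139/73) + 32559 = 2008296/73 + 32559 = 4385103/73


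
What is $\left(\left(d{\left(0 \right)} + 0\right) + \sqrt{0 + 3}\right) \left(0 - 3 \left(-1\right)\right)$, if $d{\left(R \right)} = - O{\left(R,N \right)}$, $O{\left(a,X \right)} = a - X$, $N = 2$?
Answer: $6 + 3 \sqrt{3} \approx 11.196$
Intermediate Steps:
$d{\left(R \right)} = 2 - R$ ($d{\left(R \right)} = - (R - 2) = - (-2 + R) = 2 - R$)
$\left(\left(d{\left(0 \right)} + 0\right) + \sqrt{0 + 3}\right) \left(0 - 3 \left(-1\right)\right) = \left(\left(\left(2 - 0\right) + 0\right) + \sqrt{0 + 3}\right) \left(0 - 3 \left(-1\right)\right) = \left(\left(\left(2 + 0\right) + 0\right) + \sqrt{3}\right) \left(0 - -3\right) = \left(\left(2 + 0\right) + \sqrt{3}\right) \left(0 + 3\right) = \left(2 + \sqrt{3}\right) 3 = 6 + 3 \sqrt{3}$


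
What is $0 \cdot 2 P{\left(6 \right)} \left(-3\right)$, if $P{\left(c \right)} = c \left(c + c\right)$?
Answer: $0$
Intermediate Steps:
$P{\left(c \right)} = 2 c^{2}$ ($P{\left(c \right)} = c 2 c = 2 c^{2}$)
$0 \cdot 2 P{\left(6 \right)} \left(-3\right) = 0 \cdot 2 \cdot 2 \cdot 6^{2} \left(-3\right) = 0 \cdot 2 \cdot 36 \left(-3\right) = 0 \cdot 72 \left(-3\right) = 0 \left(-3\right) = 0$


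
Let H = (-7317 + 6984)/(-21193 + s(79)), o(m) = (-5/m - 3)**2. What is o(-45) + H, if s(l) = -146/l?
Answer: 378006845/45208611 ≈ 8.3614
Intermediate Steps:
o(m) = (-3 - 5/m)**2
H = 8769/558131 (H = (-7317 + 6984)/(-21193 - 146/79) = -333/(-21193 - 146*1/79) = -333/(-21193 - 146/79) = -333/(-1674393/79) = -333*(-79/1674393) = 8769/558131 ≈ 0.015711)
o(-45) + H = (5 + 3*(-45))**2/(-45)**2 + 8769/558131 = (5 - 135)**2/2025 + 8769/558131 = (1/2025)*(-130)**2 + 8769/558131 = (1/2025)*16900 + 8769/558131 = 676/81 + 8769/558131 = 378006845/45208611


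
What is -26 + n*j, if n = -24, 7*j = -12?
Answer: 106/7 ≈ 15.143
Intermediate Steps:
j = -12/7 (j = (⅐)*(-12) = -12/7 ≈ -1.7143)
-26 + n*j = -26 - 24*(-12/7) = -26 + 288/7 = 106/7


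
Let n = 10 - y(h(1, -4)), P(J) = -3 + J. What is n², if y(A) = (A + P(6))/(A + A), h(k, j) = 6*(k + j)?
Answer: 13225/144 ≈ 91.840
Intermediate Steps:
h(k, j) = 6*j + 6*k (h(k, j) = 6*(j + k) = 6*j + 6*k)
y(A) = (3 + A)/(2*A) (y(A) = (A + (-3 + 6))/(A + A) = (A + 3)/((2*A)) = (3 + A)*(1/(2*A)) = (3 + A)/(2*A))
n = 115/12 (n = 10 - (3 + (6*(-4) + 6*1))/(2*(6*(-4) + 6*1)) = 10 - (3 + (-24 + 6))/(2*(-24 + 6)) = 10 - (3 - 18)/(2*(-18)) = 10 - (-1)*(-15)/(2*18) = 10 - 1*5/12 = 10 - 5/12 = 115/12 ≈ 9.5833)
n² = (115/12)² = 13225/144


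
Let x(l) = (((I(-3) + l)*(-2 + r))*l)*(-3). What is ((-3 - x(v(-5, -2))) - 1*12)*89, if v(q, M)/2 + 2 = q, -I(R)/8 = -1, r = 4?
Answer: 43521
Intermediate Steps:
I(R) = 8 (I(R) = -8*(-1) = 8)
v(q, M) = -4 + 2*q
x(l) = -3*l*(16 + 2*l) (x(l) = (((8 + l)*(-2 + 4))*l)*(-3) = (((8 + l)*2)*l)*(-3) = ((16 + 2*l)*l)*(-3) = (l*(16 + 2*l))*(-3) = -3*l*(16 + 2*l))
((-3 - x(v(-5, -2))) - 1*12)*89 = ((-3 - (-6)*(-4 + 2*(-5))*(8 + (-4 + 2*(-5)))) - 1*12)*89 = ((-3 - (-6)*(-4 - 10)*(8 + (-4 - 10))) - 12)*89 = ((-3 - (-6)*(-14)*(8 - 14)) - 12)*89 = ((-3 - (-6)*(-14)*(-6)) - 12)*89 = ((-3 - 1*(-504)) - 12)*89 = ((-3 + 504) - 12)*89 = (501 - 12)*89 = 489*89 = 43521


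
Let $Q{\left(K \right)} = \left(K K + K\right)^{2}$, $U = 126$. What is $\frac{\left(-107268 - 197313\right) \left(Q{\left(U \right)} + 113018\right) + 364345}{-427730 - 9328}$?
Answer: $\frac{78026653173437}{437058} \approx 1.7853 \cdot 10^{8}$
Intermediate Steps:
$Q{\left(K \right)} = \left(K + K^{2}\right)^{2}$ ($Q{\left(K \right)} = \left(K^{2} + K\right)^{2} = \left(K + K^{2}\right)^{2}$)
$\frac{\left(-107268 - 197313\right) \left(Q{\left(U \right)} + 113018\right) + 364345}{-427730 - 9328} = \frac{\left(-107268 - 197313\right) \left(126^{2} \left(1 + 126\right)^{2} + 113018\right) + 364345}{-427730 - 9328} = \frac{- 304581 \left(15876 \cdot 127^{2} + 113018\right) + 364345}{-437058} = \left(- 304581 \left(15876 \cdot 16129 + 113018\right) + 364345\right) \left(- \frac{1}{437058}\right) = \left(- 304581 \left(256064004 + 113018\right) + 364345\right) \left(- \frac{1}{437058}\right) = \left(\left(-304581\right) 256177022 + 364345\right) \left(- \frac{1}{437058}\right) = \left(-78026653537782 + 364345\right) \left(- \frac{1}{437058}\right) = \left(-78026653173437\right) \left(- \frac{1}{437058}\right) = \frac{78026653173437}{437058}$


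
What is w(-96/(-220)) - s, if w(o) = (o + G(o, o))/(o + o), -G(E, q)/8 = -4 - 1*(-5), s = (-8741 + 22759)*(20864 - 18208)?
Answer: -111695450/3 ≈ -3.7232e+7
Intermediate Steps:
s = 37231808 (s = 14018*2656 = 37231808)
G(E, q) = -8 (G(E, q) = -8*(-4 - 1*(-5)) = -8*(-4 + 5) = -8*1 = -8)
w(o) = (-8 + o)/(2*o) (w(o) = (o - 8)/(o + o) = (-8 + o)/((2*o)) = (-8 + o)*(1/(2*o)) = (-8 + o)/(2*o))
w(-96/(-220)) - s = (-8 - 96/(-220))/(2*((-96/(-220)))) - 1*37231808 = (-8 - 96*(-1/220))/(2*((-96*(-1/220)))) - 37231808 = (-8 + 24/55)/(2*(24/55)) - 37231808 = (½)*(55/24)*(-416/55) - 37231808 = -26/3 - 37231808 = -111695450/3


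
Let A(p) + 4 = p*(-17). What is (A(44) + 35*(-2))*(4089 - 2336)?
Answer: -1440966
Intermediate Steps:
A(p) = -4 - 17*p (A(p) = -4 + p*(-17) = -4 - 17*p)
(A(44) + 35*(-2))*(4089 - 2336) = ((-4 - 17*44) + 35*(-2))*(4089 - 2336) = ((-4 - 748) - 70)*1753 = (-752 - 70)*1753 = -822*1753 = -1440966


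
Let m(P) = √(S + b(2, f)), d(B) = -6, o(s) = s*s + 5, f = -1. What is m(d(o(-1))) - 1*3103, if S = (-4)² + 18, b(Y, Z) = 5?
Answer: -3103 + √39 ≈ -3096.8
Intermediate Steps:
o(s) = 5 + s² (o(s) = s² + 5 = 5 + s²)
S = 34 (S = 16 + 18 = 34)
m(P) = √39 (m(P) = √(34 + 5) = √39)
m(d(o(-1))) - 1*3103 = √39 - 1*3103 = √39 - 3103 = -3103 + √39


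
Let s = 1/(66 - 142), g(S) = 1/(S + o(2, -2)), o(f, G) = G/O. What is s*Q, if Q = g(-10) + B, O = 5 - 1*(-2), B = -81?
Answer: 5839/5472 ≈ 1.0671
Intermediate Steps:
O = 7 (O = 5 + 2 = 7)
o(f, G) = G/7
g(S) = 1/(-2/7 + S) (g(S) = 1/(S + (1/7)*(-2)) = 1/(S - 2/7) = 1/(-2/7 + S))
s = -1/76 (s = 1/(-76) = -1/76 ≈ -0.013158)
Q = -5839/72 (Q = 7/(-2 + 7*(-10)) - 81 = 7/(-2 - 70) - 81 = 7/(-72) - 81 = 7*(-1/72) - 81 = -7/72 - 81 = -5839/72 ≈ -81.097)
s*Q = -1/76*(-5839/72) = 5839/5472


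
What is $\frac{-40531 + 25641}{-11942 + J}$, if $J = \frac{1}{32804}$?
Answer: $\frac{488451560}{391745367} \approx 1.2469$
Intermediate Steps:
$J = \frac{1}{32804} \approx 3.0484 \cdot 10^{-5}$
$\frac{-40531 + 25641}{-11942 + J} = \frac{-40531 + 25641}{-11942 + \frac{1}{32804}} = - \frac{14890}{- \frac{391745367}{32804}} = \left(-14890\right) \left(- \frac{32804}{391745367}\right) = \frac{488451560}{391745367}$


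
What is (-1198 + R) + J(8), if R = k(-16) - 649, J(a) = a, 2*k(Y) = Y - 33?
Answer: -3727/2 ≈ -1863.5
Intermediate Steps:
k(Y) = -33/2 + Y/2 (k(Y) = (Y - 33)/2 = (-33 + Y)/2 = -33/2 + Y/2)
R = -1347/2 (R = (-33/2 + (½)*(-16)) - 649 = (-33/2 - 8) - 649 = -49/2 - 649 = -1347/2 ≈ -673.50)
(-1198 + R) + J(8) = (-1198 - 1347/2) + 8 = -3743/2 + 8 = -3727/2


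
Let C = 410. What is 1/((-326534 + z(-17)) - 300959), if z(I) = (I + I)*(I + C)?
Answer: -1/640855 ≈ -1.5604e-6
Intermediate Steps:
z(I) = 2*I*(410 + I) (z(I) = (I + I)*(I + 410) = (2*I)*(410 + I) = 2*I*(410 + I))
1/((-326534 + z(-17)) - 300959) = 1/((-326534 + 2*(-17)*(410 - 17)) - 300959) = 1/((-326534 + 2*(-17)*393) - 300959) = 1/((-326534 - 13362) - 300959) = 1/(-339896 - 300959) = 1/(-640855) = -1/640855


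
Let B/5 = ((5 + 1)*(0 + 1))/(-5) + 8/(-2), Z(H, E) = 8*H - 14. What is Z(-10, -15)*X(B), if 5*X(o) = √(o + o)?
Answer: -188*I*√13/5 ≈ -135.57*I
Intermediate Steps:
Z(H, E) = -14 + 8*H
B = -26 (B = 5*(((5 + 1)*(0 + 1))/(-5) + 8/(-2)) = 5*((6*1)*(-⅕) + 8*(-½)) = 5*(6*(-⅕) - 4) = 5*(-6/5 - 4) = 5*(-26/5) = -26)
X(o) = √2*√o/5 (X(o) = √(o + o)/5 = √(2*o)/5 = (√2*√o)/5 = √2*√o/5)
Z(-10, -15)*X(B) = (-14 + 8*(-10))*(√2*√(-26)/5) = (-14 - 80)*(√2*(I*√26)/5) = -188*I*√13/5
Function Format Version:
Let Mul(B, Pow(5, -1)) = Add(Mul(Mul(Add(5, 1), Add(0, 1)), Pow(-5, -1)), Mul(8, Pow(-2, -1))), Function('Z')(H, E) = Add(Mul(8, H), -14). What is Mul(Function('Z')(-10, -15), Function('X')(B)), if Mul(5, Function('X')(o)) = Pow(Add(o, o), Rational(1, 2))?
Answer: Mul(Rational(-188, 5), I, Pow(13, Rational(1, 2))) ≈ Mul(-135.57, I)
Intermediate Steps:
Function('Z')(H, E) = Add(-14, Mul(8, H))
B = -26 (B = Mul(5, Add(Mul(Mul(Add(5, 1), Add(0, 1)), Pow(-5, -1)), Mul(8, Pow(-2, -1)))) = Mul(5, Add(Mul(Mul(6, 1), Rational(-1, 5)), Mul(8, Rational(-1, 2)))) = Mul(5, Add(Mul(6, Rational(-1, 5)), -4)) = Mul(5, Add(Rational(-6, 5), -4)) = Mul(5, Rational(-26, 5)) = -26)
Function('X')(o) = Mul(Rational(1, 5), Pow(2, Rational(1, 2)), Pow(o, Rational(1, 2))) (Function('X')(o) = Mul(Rational(1, 5), Pow(Add(o, o), Rational(1, 2))) = Mul(Rational(1, 5), Pow(Mul(2, o), Rational(1, 2))) = Mul(Rational(1, 5), Mul(Pow(2, Rational(1, 2)), Pow(o, Rational(1, 2)))) = Mul(Rational(1, 5), Pow(2, Rational(1, 2)), Pow(o, Rational(1, 2))))
Mul(Function('Z')(-10, -15), Function('X')(B)) = Mul(Add(-14, Mul(8, -10)), Mul(Rational(1, 5), Pow(2, Rational(1, 2)), Pow(-26, Rational(1, 2)))) = Mul(Add(-14, -80), Mul(Rational(1, 5), Pow(2, Rational(1, 2)), Mul(I, Pow(26, Rational(1, 2))))) = Mul(-94, Mul(Rational(2, 5), I, Pow(13, Rational(1, 2)))) = Mul(Rational(-188, 5), I, Pow(13, Rational(1, 2)))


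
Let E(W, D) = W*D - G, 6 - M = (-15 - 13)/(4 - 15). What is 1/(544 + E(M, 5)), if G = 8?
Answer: 11/6086 ≈ 0.0018074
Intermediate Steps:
M = 38/11 (M = 6 - (-15 - 13)/(4 - 15) = 6 - (-28)/(-11) = 6 - (-28)*(-1)/11 = 6 - 1*28/11 = 6 - 28/11 = 38/11 ≈ 3.4545)
E(W, D) = -8 + D*W (E(W, D) = W*D - 1*8 = D*W - 8 = -8 + D*W)
1/(544 + E(M, 5)) = 1/(544 + (-8 + 5*(38/11))) = 1/(544 + (-8 + 190/11)) = 1/(544 + 102/11) = 1/(6086/11) = 11/6086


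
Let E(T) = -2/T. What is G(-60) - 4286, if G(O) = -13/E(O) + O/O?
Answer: -4675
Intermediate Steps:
G(O) = 1 + 13*O/2 (G(O) = -13*(-O/2) + O/O = -(-13)*O/2 + 1 = 13*O/2 + 1 = 1 + 13*O/2)
G(-60) - 4286 = (1 + (13/2)*(-60)) - 4286 = (1 - 390) - 4286 = -389 - 4286 = -4675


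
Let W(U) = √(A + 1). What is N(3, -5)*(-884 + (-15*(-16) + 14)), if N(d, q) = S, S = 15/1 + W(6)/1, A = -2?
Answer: -9450 - 630*I ≈ -9450.0 - 630.0*I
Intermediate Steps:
W(U) = I (W(U) = √(-2 + 1) = √(-1) = I)
S = 15 + I (S = 15/1 + I/1 = 15*1 + I*1 = 15 + I ≈ 15.0 + 1.0*I)
N(d, q) = 15 + I
N(3, -5)*(-884 + (-15*(-16) + 14)) = (15 + I)*(-884 + (-15*(-16) + 14)) = (15 + I)*(-884 + (240 + 14)) = (15 + I)*(-884 + 254) = (15 + I)*(-630) = -9450 - 630*I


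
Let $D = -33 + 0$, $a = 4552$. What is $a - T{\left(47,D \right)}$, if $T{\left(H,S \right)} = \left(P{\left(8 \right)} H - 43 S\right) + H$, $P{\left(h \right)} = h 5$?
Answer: $1206$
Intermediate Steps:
$P{\left(h \right)} = 5 h$
$D = -33$
$T{\left(H,S \right)} = - 43 S + 41 H$ ($T{\left(H,S \right)} = \left(5 \cdot 8 H - 43 S\right) + H = \left(40 H - 43 S\right) + H = \left(- 43 S + 40 H\right) + H = - 43 S + 41 H$)
$a - T{\left(47,D \right)} = 4552 - \left(\left(-43\right) \left(-33\right) + 41 \cdot 47\right) = 4552 - \left(1419 + 1927\right) = 4552 - 3346 = 1206$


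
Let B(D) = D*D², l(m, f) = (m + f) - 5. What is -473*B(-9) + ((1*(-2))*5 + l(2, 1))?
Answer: 344805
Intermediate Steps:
l(m, f) = -5 + f + m (l(m, f) = (f + m) - 5 = -5 + f + m)
B(D) = D³
-473*B(-9) + ((1*(-2))*5 + l(2, 1)) = -473*(-9)³ + ((1*(-2))*5 + (-5 + 1 + 2)) = -473*(-729) + (-2*5 - 2) = 344817 + (-10 - 2) = 344817 - 12 = 344805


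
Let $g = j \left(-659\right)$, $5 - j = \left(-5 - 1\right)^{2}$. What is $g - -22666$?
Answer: $43095$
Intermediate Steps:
$j = -31$ ($j = 5 - \left(-5 - 1\right)^{2} = 5 - \left(-6\right)^{2} = 5 - 36 = -31$)
$g = 20429$ ($g = \left(-31\right) \left(-659\right) = 20429$)
$g - -22666 = 20429 - -22666 = 20429 + 22666 = 43095$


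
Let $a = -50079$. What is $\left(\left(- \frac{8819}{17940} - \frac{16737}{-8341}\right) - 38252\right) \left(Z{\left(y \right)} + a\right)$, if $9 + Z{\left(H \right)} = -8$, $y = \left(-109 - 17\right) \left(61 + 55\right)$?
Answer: $\frac{71683724973199396}{37409385} \approx 1.9162 \cdot 10^{9}$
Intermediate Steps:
$y = -14616$ ($y = \left(-126\right) 116 = -14616$)
$Z{\left(H \right)} = -17$ ($Z{\left(H \right)} = -9 - 8 = -17$)
$\left(\left(- \frac{8819}{17940} - \frac{16737}{-8341}\right) - 38252\right) \left(Z{\left(y \right)} + a\right) = \left(\left(- \frac{8819}{17940} - \frac{16737}{-8341}\right) - 38252\right) \left(-17 - 50079\right) = \left(\left(\left(-8819\right) \frac{1}{17940} - - \frac{16737}{8341}\right) - 38252\right) \left(-50096\right) = \left(\left(- \frac{8819}{17940} + \frac{16737}{8341}\right) - 38252\right) \left(-50096\right) = \left(\frac{226702501}{149637540} - 38252\right) \left(-50096\right) = \left(- \frac{5723708477579}{149637540}\right) \left(-50096\right) = \frac{71683724973199396}{37409385}$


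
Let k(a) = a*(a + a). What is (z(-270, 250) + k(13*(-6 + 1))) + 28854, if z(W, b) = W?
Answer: 37034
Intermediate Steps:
k(a) = 2*a**2 (k(a) = a*(2*a) = 2*a**2)
(z(-270, 250) + k(13*(-6 + 1))) + 28854 = (-270 + 2*(13*(-6 + 1))**2) + 28854 = (-270 + 2*(13*(-5))**2) + 28854 = (-270 + 2*(-65)**2) + 28854 = (-270 + 2*4225) + 28854 = (-270 + 8450) + 28854 = 8180 + 28854 = 37034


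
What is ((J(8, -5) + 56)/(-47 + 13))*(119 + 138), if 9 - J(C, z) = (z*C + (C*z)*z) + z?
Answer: 11565/17 ≈ 680.29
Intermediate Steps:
J(C, z) = 9 - z - C*z - C*z² (J(C, z) = 9 - ((z*C + (C*z)*z) + z) = 9 - ((C*z + C*z²) + z) = 9 - (z + C*z + C*z²) = 9 + (-z - C*z - C*z²) = 9 - z - C*z - C*z²)
((J(8, -5) + 56)/(-47 + 13))*(119 + 138) = (((9 - 1*(-5) - 1*8*(-5) - 1*8*(-5)²) + 56)/(-47 + 13))*(119 + 138) = (((9 + 5 + 40 - 1*8*25) + 56)/(-34))*257 = (((9 + 5 + 40 - 200) + 56)*(-1/34))*257 = ((-146 + 56)*(-1/34))*257 = -90*(-1/34)*257 = (45/17)*257 = 11565/17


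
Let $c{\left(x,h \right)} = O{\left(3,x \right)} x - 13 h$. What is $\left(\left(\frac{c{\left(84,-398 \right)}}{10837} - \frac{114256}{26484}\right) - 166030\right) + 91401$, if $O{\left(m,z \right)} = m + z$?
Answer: $- \frac{5354990270479}{71751777} \approx -74632.0$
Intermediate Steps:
$c{\left(x,h \right)} = - 13 h + x \left(3 + x\right)$ ($c{\left(x,h \right)} = \left(3 + x\right) x - 13 h = x \left(3 + x\right) - 13 h = - 13 h + x \left(3 + x\right)$)
$\left(\left(\frac{c{\left(84,-398 \right)}}{10837} - \frac{114256}{26484}\right) - 166030\right) + 91401 = \left(\left(\frac{\left(-13\right) \left(-398\right) + 84 \left(3 + 84\right)}{10837} - \frac{114256}{26484}\right) - 166030\right) + 91401 = \left(\left(\left(5174 + 84 \cdot 87\right) \frac{1}{10837} - \frac{28564}{6621}\right) - 166030\right) + 91401 = \left(\left(\left(5174 + 7308\right) \frac{1}{10837} - \frac{28564}{6621}\right) - 166030\right) + 91401 = \left(\left(12482 \cdot \frac{1}{10837} - \frac{28564}{6621}\right) - 166030\right) + 91401 = \left(\left(\frac{12482}{10837} - \frac{28564}{6621}\right) - 166030\right) + 91401 = \left(- \frac{226904746}{71751777} - 166030\right) + 91401 = - \frac{11913174440056}{71751777} + 91401 = - \frac{5354990270479}{71751777}$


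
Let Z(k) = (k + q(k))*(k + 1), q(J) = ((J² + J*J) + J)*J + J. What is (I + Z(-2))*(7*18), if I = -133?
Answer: -14742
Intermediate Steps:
q(J) = J + J*(J + 2*J²) (q(J) = ((J² + J²) + J)*J + J = (2*J² + J)*J + J = (J + 2*J²)*J + J = J*(J + 2*J²) + J = J + J*(J + 2*J²))
Z(k) = (1 + k)*(k + k*(1 + k + 2*k²)) (Z(k) = (k + k*(1 + k + 2*k²))*(k + 1) = (k + k*(1 + k + 2*k²))*(1 + k) = (1 + k)*(k + k*(1 + k + 2*k²)))
(I + Z(-2))*(7*18) = (-133 - 2*(2 + 2*(-2)³ + 3*(-2) + 3*(-2)²))*(7*18) = (-133 - 2*(2 + 2*(-8) - 6 + 3*4))*126 = (-133 - 2*(2 - 16 - 6 + 12))*126 = (-133 - 2*(-8))*126 = (-133 + 16)*126 = -117*126 = -14742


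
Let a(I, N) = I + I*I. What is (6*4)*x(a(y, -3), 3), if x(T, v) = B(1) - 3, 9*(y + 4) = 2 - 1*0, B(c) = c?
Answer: -48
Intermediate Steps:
y = -34/9 (y = -4 + (2 - 1*0)/9 = -4 + (2 + 0)/9 = -4 + (⅑)*2 = -4 + 2/9 = -34/9 ≈ -3.7778)
a(I, N) = I + I²
x(T, v) = -2 (x(T, v) = 1 - 3 = -2)
(6*4)*x(a(y, -3), 3) = (6*4)*(-2) = 24*(-2) = -48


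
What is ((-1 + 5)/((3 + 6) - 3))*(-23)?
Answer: -46/3 ≈ -15.333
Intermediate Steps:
((-1 + 5)/((3 + 6) - 3))*(-23) = (4/(9 - 3))*(-23) = (4/6)*(-23) = (4*(1/6))*(-23) = (2/3)*(-23) = -46/3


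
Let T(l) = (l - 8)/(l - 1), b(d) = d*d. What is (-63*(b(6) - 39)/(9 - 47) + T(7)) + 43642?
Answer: 2487301/57 ≈ 43637.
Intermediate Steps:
b(d) = d²
T(l) = (-8 + l)/(-1 + l)
(-63*(b(6) - 39)/(9 - 47) + T(7)) + 43642 = (-63*(6² - 39)/(9 - 47) + (-8 + 7)/(-1 + 7)) + 43642 = (-63*(36 - 39)/(-38) - 1/6) + 43642 = (-(-189)*(-1)/38 + (⅙)*(-1)) + 43642 = (-63*3/38 - ⅙) + 43642 = (-189/38 - ⅙) + 43642 = -293/57 + 43642 = 2487301/57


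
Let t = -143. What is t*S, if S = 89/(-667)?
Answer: 12727/667 ≈ 19.081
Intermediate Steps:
S = -89/667 (S = 89*(-1/667) = -89/667 ≈ -0.13343)
t*S = -143*(-89/667) = 12727/667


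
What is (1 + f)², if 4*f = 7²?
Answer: 2809/16 ≈ 175.56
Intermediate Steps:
f = 49/4 (f = (¼)*7² = (¼)*49 = 49/4 ≈ 12.250)
(1 + f)² = (1 + 49/4)² = (53/4)² = 2809/16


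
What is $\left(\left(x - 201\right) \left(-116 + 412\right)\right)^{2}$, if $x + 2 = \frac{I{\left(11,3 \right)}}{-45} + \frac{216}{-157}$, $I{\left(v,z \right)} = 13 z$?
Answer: $\frac{20469143934413056}{5546025} \approx 3.6908 \cdot 10^{9}$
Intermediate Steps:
$x = - \frac{9991}{2355}$ ($x = -2 + \left(\frac{13 \cdot 3}{-45} + \frac{216}{-157}\right) = -2 + \left(39 \left(- \frac{1}{45}\right) + 216 \left(- \frac{1}{157}\right)\right) = -2 - \frac{5281}{2355} = - \frac{9991}{2355} \approx -4.2425$)
$\left(\left(x - 201\right) \left(-116 + 412\right)\right)^{2} = \left(\left(- \frac{9991}{2355} - 201\right) \left(-116 + 412\right)\right)^{2} = \left(\left(- \frac{483346}{2355}\right) 296\right)^{2} = \left(- \frac{143070416}{2355}\right)^{2} = \frac{20469143934413056}{5546025}$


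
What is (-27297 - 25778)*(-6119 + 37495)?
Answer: -1665281200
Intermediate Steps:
(-27297 - 25778)*(-6119 + 37495) = -53075*31376 = -1665281200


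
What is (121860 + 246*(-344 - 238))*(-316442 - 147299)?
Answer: 9883248192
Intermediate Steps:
(121860 + 246*(-344 - 238))*(-316442 - 147299) = (121860 + 246*(-582))*(-463741) = (121860 - 143172)*(-463741) = -21312*(-463741) = 9883248192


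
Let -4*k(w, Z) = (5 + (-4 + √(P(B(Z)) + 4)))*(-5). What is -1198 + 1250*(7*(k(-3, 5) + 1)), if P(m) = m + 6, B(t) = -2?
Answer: 36979/2 + 21875*√2 ≈ 49425.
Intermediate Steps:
P(m) = 6 + m
k(w, Z) = 5/4 + 5*√2/2 (k(w, Z) = -(5 + (-4 + √((6 - 2) + 4)))*(-5)/4 = -(5 + (-4 + √(4 + 4)))*(-5)/4 = -(5 + (-4 + √8))*(-5)/4 = -(5 + (-4 + 2*√2))*(-5)/4 = -(1 + 2*√2)*(-5)/4 = -(-5 - 10*√2)/4 = 5/4 + 5*√2/2)
-1198 + 1250*(7*(k(-3, 5) + 1)) = -1198 + 1250*(7*((5/4 + 5*√2/2) + 1)) = -1198 + 1250*(7*(9/4 + 5*√2/2)) = -1198 + 1250*(63/4 + 35*√2/2) = -1198 + (39375/2 + 21875*√2) = 36979/2 + 21875*√2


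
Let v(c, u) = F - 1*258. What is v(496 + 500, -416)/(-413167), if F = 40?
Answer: 218/413167 ≈ 0.00052763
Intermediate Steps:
v(c, u) = -218 (v(c, u) = 40 - 1*258 = 40 - 258 = -218)
v(496 + 500, -416)/(-413167) = -218/(-413167) = -218*(-1/413167) = 218/413167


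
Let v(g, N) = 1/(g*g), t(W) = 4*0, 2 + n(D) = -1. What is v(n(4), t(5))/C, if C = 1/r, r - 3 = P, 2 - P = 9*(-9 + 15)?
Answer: -49/9 ≈ -5.4444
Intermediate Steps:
n(D) = -3 (n(D) = -2 - 1 = -3)
t(W) = 0
P = -52 (P = 2 - 9*(-9 + 15) = 2 - 9*6 = 2 - 1*54 = 2 - 54 = -52)
v(g, N) = g**(-2) (v(g, N) = 1/(g**2) = g**(-2))
r = -49 (r = 3 - 52 = -49)
C = -1/49 (C = 1/(-49) = -1/49 ≈ -0.020408)
v(n(4), t(5))/C = 1/((-3)**2*(-1/49)) = (1/9)*(-49) = -49/9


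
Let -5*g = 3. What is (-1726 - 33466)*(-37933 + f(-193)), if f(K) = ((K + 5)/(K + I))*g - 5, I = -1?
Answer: 647540260704/485 ≈ 1.3351e+9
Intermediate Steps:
g = -⅗ (g = -⅕*3 = -⅗ ≈ -0.60000)
f(K) = -5 - 3*(5 + K)/(5*(-1 + K)) (f(K) = ((K + 5)/(K - 1))*(-⅗) - 5 = ((5 + K)/(-1 + K))*(-⅗) - 5 = -3*(5 + K)/(5*(-1 + K)) - 5 = -5 - 3*(5 + K)/(5*(-1 + K)))
(-1726 - 33466)*(-37933 + f(-193)) = (-1726 - 33466)*(-37933 + 2*(5 - 14*(-193))/(5*(-1 - 193))) = -35192*(-37933 + (⅖)*(5 + 2702)/(-194)) = -35192*(-37933 + (⅖)*(-1/194)*2707) = -35192*(-37933 - 2707/485) = -35192*(-18400212/485) = 647540260704/485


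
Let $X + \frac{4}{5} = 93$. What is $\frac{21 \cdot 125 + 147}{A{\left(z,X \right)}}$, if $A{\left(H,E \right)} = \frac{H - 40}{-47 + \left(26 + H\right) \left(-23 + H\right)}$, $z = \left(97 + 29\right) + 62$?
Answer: $\frac{24437259}{37} \approx 6.6047 \cdot 10^{5}$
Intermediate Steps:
$X = \frac{461}{5}$ ($X = - \frac{4}{5} + 93 = \frac{461}{5} \approx 92.2$)
$z = 188$ ($z = 126 + 62 = 188$)
$A{\left(H,E \right)} = \frac{-40 + H}{-47 + \left(-23 + H\right) \left(26 + H\right)}$
$\frac{21 \cdot 125 + 147}{A{\left(z,X \right)}} = \frac{21 \cdot 125 + 147}{\frac{1}{-645 + 188^{2} + 3 \cdot 188} \left(-40 + 188\right)} = \frac{2625 + 147}{\frac{1}{-645 + 35344 + 564} \cdot 148} = \frac{2772}{\frac{1}{35263} \cdot 148} = \frac{2772}{\frac{148}{35263}} = 2772 \cdot \frac{35263}{148} = \frac{24437259}{37}$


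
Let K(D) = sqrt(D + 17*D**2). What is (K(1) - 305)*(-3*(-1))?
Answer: -915 + 9*sqrt(2) ≈ -902.27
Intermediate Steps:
(K(1) - 305)*(-3*(-1)) = (sqrt(1*(1 + 17*1)) - 305)*(-3*(-1)) = (sqrt(1*(1 + 17)) - 305)*3 = (sqrt(1*18) - 305)*3 = (sqrt(18) - 305)*3 = (3*sqrt(2) - 305)*3 = (-305 + 3*sqrt(2))*3 = -915 + 9*sqrt(2)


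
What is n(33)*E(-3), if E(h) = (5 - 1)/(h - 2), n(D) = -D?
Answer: 132/5 ≈ 26.400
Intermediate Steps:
E(h) = 4/(-2 + h)
n(33)*E(-3) = (-1*33)*(4/(-2 - 3)) = -132/(-5) = -132*(-1)/5 = -33*(-⅘) = 132/5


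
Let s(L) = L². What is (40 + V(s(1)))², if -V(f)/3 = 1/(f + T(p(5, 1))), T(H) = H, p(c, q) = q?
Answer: 5929/4 ≈ 1482.3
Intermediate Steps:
V(f) = -3/(1 + f) (V(f) = -3/(f + 1) = -3/(1 + f))
(40 + V(s(1)))² = (40 - 3/(1 + 1²))² = (40 - 3/(1 + 1))² = (40 - 3/2)² = (77/2)² = 5929/4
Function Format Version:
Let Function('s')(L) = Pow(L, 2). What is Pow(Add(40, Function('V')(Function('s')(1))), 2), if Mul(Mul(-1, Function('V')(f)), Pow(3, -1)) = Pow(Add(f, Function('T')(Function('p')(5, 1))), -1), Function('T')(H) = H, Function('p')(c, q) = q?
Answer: Rational(5929, 4) ≈ 1482.3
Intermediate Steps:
Function('V')(f) = Mul(-3, Pow(Add(1, f), -1)) (Function('V')(f) = Mul(-3, Pow(Add(f, 1), -1)) = Mul(-3, Pow(Add(1, f), -1)))
Pow(Add(40, Function('V')(Function('s')(1))), 2) = Pow(Add(40, Mul(-3, Pow(Add(1, Pow(1, 2)), -1))), 2) = Pow(Add(40, Mul(-3, Pow(Add(1, 1), -1))), 2) = Pow(Add(40, Mul(-3, Pow(2, -1))), 2) = Pow(Add(40, Mul(-3, Rational(1, 2))), 2) = Pow(Add(40, Rational(-3, 2)), 2) = Pow(Rational(77, 2), 2) = Rational(5929, 4)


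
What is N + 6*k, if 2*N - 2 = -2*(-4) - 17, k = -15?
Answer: -187/2 ≈ -93.500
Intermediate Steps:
N = -7/2 (N = 1 + (-2*(-4) - 17)/2 = 1 + (8 - 17)/2 = 1 + (1/2)*(-9) = 1 - 9/2 = -7/2 ≈ -3.5000)
N + 6*k = -7/2 + 6*(-15) = -7/2 - 90 = -187/2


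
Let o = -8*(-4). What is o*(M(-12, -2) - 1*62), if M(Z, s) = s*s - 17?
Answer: -2400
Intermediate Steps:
M(Z, s) = -17 + s² (M(Z, s) = s² - 17 = -17 + s²)
o = 32
o*(M(-12, -2) - 1*62) = 32*((-17 + (-2)²) - 1*62) = 32*((-17 + 4) - 62) = 32*(-13 - 62) = 32*(-75) = -2400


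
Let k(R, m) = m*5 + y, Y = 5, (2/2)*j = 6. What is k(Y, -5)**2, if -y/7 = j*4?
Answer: 37249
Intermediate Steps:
j = 6
y = -168 (y = -42*4 = -7*24 = -168)
k(R, m) = -168 + 5*m (k(R, m) = m*5 - 168 = 5*m - 168 = -168 + 5*m)
k(Y, -5)**2 = (-168 + 5*(-5))**2 = (-168 - 25)**2 = (-193)**2 = 37249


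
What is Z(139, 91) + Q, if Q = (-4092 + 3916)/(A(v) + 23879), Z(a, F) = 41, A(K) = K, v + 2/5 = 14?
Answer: 4897103/119463 ≈ 40.993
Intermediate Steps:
v = 68/5 (v = -2/5 + 14 = 68/5 ≈ 13.600)
Q = -880/119463 (Q = (-4092 + 3916)/(68/5 + 23879) = -176/119463/5 = -176*5/119463 = -880/119463 ≈ -0.0073663)
Z(139, 91) + Q = 41 - 880/119463 = 4897103/119463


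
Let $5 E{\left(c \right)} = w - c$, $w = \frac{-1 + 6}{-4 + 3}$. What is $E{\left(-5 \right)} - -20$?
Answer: $20$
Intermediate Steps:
$w = -5$ ($w = \frac{5}{-1} = 5 \left(-1\right) = -5$)
$E{\left(c \right)} = -1 - \frac{c}{5}$ ($E{\left(c \right)} = \frac{-5 - c}{5} = -1 - \frac{c}{5}$)
$E{\left(-5 \right)} - -20 = \left(-1 - -1\right) - -20 = \left(-1 + 1\right) + 20 = 0 + 20 = 20$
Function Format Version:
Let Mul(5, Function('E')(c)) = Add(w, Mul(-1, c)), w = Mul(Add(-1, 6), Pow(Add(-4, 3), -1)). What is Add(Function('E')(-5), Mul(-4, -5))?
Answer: 20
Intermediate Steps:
w = -5 (w = Mul(5, Pow(-1, -1)) = Mul(5, -1) = -5)
Function('E')(c) = Add(-1, Mul(Rational(-1, 5), c)) (Function('E')(c) = Mul(Rational(1, 5), Add(-5, Mul(-1, c))) = Add(-1, Mul(Rational(-1, 5), c)))
Add(Function('E')(-5), Mul(-4, -5)) = Add(Add(-1, Mul(Rational(-1, 5), -5)), Mul(-4, -5)) = Add(Add(-1, 1), 20) = Add(0, 20) = 20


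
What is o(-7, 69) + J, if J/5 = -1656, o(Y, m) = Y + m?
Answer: -8218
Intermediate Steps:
J = -8280 (J = 5*(-1656) = -8280)
o(-7, 69) + J = (-7 + 69) - 8280 = 62 - 8280 = -8218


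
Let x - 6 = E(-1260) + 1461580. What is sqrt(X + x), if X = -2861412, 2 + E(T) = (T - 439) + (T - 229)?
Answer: 2*I*sqrt(350754) ≈ 1184.5*I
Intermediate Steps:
E(T) = -670 + 2*T (E(T) = -2 + ((T - 439) + (T - 229)) = -2 + ((-439 + T) + (-229 + T)) = -2 + (-668 + 2*T) = -670 + 2*T)
x = 1458396 (x = 6 + ((-670 + 2*(-1260)) + 1461580) = 6 + ((-670 - 2520) + 1461580) = 6 + (-3190 + 1461580) = 6 + 1458390 = 1458396)
sqrt(X + x) = sqrt(-2861412 + 1458396) = sqrt(-1403016) = 2*I*sqrt(350754)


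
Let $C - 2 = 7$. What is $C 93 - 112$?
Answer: $725$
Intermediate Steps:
$C = 9$ ($C = 2 + 7 = 9$)
$C 93 - 112 = 9 \cdot 93 - 112 = 837 - 112 = 725$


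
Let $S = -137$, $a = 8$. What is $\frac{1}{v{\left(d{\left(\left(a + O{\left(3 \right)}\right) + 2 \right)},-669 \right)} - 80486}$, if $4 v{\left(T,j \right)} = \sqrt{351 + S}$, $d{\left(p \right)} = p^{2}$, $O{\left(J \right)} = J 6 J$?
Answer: $- \frac{643888}{51823969461} - \frac{2 \sqrt{214}}{51823969461} \approx -1.2425 \cdot 10^{-5}$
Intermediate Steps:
$O{\left(J \right)} = 6 J^{2}$ ($O{\left(J \right)} = 6 J J = 6 J^{2}$)
$v{\left(T,j \right)} = \frac{\sqrt{214}}{4}$ ($v{\left(T,j \right)} = \frac{\sqrt{351 - 137}}{4} = \frac{\sqrt{214}}{4}$)
$\frac{1}{v{\left(d{\left(\left(a + O{\left(3 \right)}\right) + 2 \right)},-669 \right)} - 80486} = \frac{1}{\frac{\sqrt{214}}{4} - 80486} = \frac{1}{-80486 + \frac{\sqrt{214}}{4}}$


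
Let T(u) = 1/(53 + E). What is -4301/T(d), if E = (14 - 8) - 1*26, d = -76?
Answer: -141933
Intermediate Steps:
E = -20 (E = 6 - 26 = -20)
T(u) = 1/33 (T(u) = 1/(53 - 20) = 1/33)
-4301/T(d) = -4301/1/33 = -4301*33 = -141933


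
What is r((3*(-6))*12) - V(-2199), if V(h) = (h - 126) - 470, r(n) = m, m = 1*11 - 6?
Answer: 2800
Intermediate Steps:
m = 5 (m = 11 - 6 = 5)
r(n) = 5
V(h) = -596 + h (V(h) = (-126 + h) - 470 = -596 + h)
r((3*(-6))*12) - V(-2199) = 5 - (-596 - 2199) = 5 - 1*(-2795) = 5 + 2795 = 2800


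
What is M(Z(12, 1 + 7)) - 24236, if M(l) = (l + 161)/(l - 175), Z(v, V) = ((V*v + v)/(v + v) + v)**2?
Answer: -9426071/389 ≈ -24232.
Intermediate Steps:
Z(v, V) = (v + (v + V*v)/(2*v))**2 (Z(v, V) = ((v + V*v)/((2*v)) + v)**2 = ((v + V*v)*(1/(2*v)) + v)**2 = ((v + V*v)/(2*v) + v)**2 = (v + (v + V*v)/(2*v))**2)
M(l) = (161 + l)/(-175 + l)
M(Z(12, 1 + 7)) - 24236 = (161 + (1 + (1 + 7) + 2*12)**2/4)/(-175 + (1 + (1 + 7) + 2*12)**2/4) - 24236 = (161 + (1 + 8 + 24)**2/4)/(-175 + (1 + 8 + 24)**2/4) - 24236 = (161 + (1/4)*33**2)/(-175 + (1/4)*33**2) - 24236 = (161 + (1/4)*1089)/(-175 + (1/4)*1089) - 24236 = (161 + 1089/4)/(-175 + 1089/4) - 24236 = (1733/4)/(389/4) - 24236 = (4/389)*(1733/4) - 24236 = 1733/389 - 24236 = -9426071/389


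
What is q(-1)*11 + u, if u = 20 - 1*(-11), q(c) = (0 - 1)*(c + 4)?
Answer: -2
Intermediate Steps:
q(c) = -4 - c (q(c) = -(4 + c) = -4 - c)
u = 31 (u = 20 + 11 = 31)
q(-1)*11 + u = (-4 - 1*(-1))*11 + 31 = (-4 + 1)*11 + 31 = -3*11 + 31 = -33 + 31 = -2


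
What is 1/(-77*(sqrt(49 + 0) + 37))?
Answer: -1/3388 ≈ -0.00029516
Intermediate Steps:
1/(-77*(sqrt(49 + 0) + 37)) = 1/(-77*(sqrt(49) + 37)) = 1/(-77*(7 + 37)) = 1/(-77*44) = 1/(-3388) = -1/3388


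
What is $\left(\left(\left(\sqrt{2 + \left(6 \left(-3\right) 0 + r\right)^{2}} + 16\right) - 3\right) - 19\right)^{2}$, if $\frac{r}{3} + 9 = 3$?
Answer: $\left(6 - \sqrt{326}\right)^{2} \approx 145.33$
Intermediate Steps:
$r = -18$ ($r = -27 + 3 \cdot 3 = -27 + 9 = -18$)
$\left(\left(\left(\sqrt{2 + \left(6 \left(-3\right) 0 + r\right)^{2}} + 16\right) - 3\right) - 19\right)^{2} = \left(\left(\left(\sqrt{2 + \left(6 \left(-3\right) 0 - 18\right)^{2}} + 16\right) - 3\right) - 19\right)^{2} = \left(\left(\left(\sqrt{2 + \left(\left(-18\right) 0 - 18\right)^{2}} + 16\right) - 3\right) - 19\right)^{2} = \left(\left(\left(\sqrt{2 + \left(0 - 18\right)^{2}} + 16\right) - 3\right) - 19\right)^{2} = \left(\left(\left(\sqrt{2 + \left(-18\right)^{2}} + 16\right) - 3\right) - 19\right)^{2} = \left(\left(\left(\sqrt{2 + 324} + 16\right) - 3\right) - 19\right)^{2} = \left(\left(\left(\sqrt{326} + 16\right) - 3\right) - 19\right)^{2} = \left(\left(\left(16 + \sqrt{326}\right) - 3\right) - 19\right)^{2} = \left(\left(13 + \sqrt{326}\right) - 19\right)^{2} = \left(-6 + \sqrt{326}\right)^{2}$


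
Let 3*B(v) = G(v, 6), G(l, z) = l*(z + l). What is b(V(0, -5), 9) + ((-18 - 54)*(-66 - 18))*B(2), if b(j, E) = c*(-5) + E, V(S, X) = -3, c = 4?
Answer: 32245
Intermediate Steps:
G(l, z) = l*(l + z)
B(v) = v*(6 + v)/3 (B(v) = (v*(v + 6))/3 = (v*(6 + v))/3 = v*(6 + v)/3)
b(j, E) = -20 + E (b(j, E) = 4*(-5) + E = -20 + E)
b(V(0, -5), 9) + ((-18 - 54)*(-66 - 18))*B(2) = (-20 + 9) + ((-18 - 54)*(-66 - 18))*((⅓)*2*(6 + 2)) = -11 + (-72*(-84))*((⅓)*2*8) = -11 + 6048*(16/3) = -11 + 32256 = 32245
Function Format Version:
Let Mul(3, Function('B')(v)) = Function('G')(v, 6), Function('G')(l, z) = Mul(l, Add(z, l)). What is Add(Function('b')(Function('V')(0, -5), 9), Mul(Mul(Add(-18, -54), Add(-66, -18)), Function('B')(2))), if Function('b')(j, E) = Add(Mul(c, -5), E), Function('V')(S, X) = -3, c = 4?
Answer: 32245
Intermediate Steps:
Function('G')(l, z) = Mul(l, Add(l, z))
Function('B')(v) = Mul(Rational(1, 3), v, Add(6, v)) (Function('B')(v) = Mul(Rational(1, 3), Mul(v, Add(v, 6))) = Mul(Rational(1, 3), Mul(v, Add(6, v))) = Mul(Rational(1, 3), v, Add(6, v)))
Function('b')(j, E) = Add(-20, E) (Function('b')(j, E) = Add(Mul(4, -5), E) = Add(-20, E))
Add(Function('b')(Function('V')(0, -5), 9), Mul(Mul(Add(-18, -54), Add(-66, -18)), Function('B')(2))) = Add(Add(-20, 9), Mul(Mul(Add(-18, -54), Add(-66, -18)), Mul(Rational(1, 3), 2, Add(6, 2)))) = Add(-11, Mul(Mul(-72, -84), Mul(Rational(1, 3), 2, 8))) = Add(-11, Mul(6048, Rational(16, 3))) = Add(-11, 32256) = 32245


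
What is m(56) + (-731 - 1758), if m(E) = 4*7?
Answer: -2461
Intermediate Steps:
m(E) = 28
m(56) + (-731 - 1758) = 28 + (-731 - 1758) = 28 - 2489 = -2461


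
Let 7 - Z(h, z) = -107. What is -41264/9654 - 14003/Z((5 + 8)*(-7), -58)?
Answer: -1227097/9654 ≈ -127.11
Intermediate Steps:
Z(h, z) = 114 (Z(h, z) = 7 - 1*(-107) = 7 + 107 = 114)
-41264/9654 - 14003/Z((5 + 8)*(-7), -58) = -41264/9654 - 14003/114 = -41264*1/9654 - 14003*1/114 = -20632/4827 - 737/6 = -1227097/9654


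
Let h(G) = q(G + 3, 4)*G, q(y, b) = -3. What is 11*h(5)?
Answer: -165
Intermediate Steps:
h(G) = -3*G
11*h(5) = 11*(-3*5) = 11*(-15) = -165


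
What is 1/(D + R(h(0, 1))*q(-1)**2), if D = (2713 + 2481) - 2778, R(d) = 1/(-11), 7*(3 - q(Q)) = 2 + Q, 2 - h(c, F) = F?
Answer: 539/1301824 ≈ 0.00041403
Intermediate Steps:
h(c, F) = 2 - F
q(Q) = 19/7 - Q/7 (q(Q) = 3 - (2 + Q)/7 = 3 + (-2/7 - Q/7) = 19/7 - Q/7)
R(d) = -1/11
D = 2416 (D = 5194 - 2778 = 2416)
1/(D + R(h(0, 1))*q(-1)**2) = 1/(2416 - (19/7 - 1/7*(-1))**2/11) = 1/(2416 - (19/7 + 1/7)**2/11) = 1/(2416 - (20/7)**2/11) = 1/(2416 - 1/11*400/49) = 1/(2416 - 400/539) = 1/(1301824/539) = 539/1301824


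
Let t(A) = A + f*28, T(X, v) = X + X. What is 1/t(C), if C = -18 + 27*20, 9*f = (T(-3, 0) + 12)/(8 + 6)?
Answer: 3/1570 ≈ 0.0019108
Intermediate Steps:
T(X, v) = 2*X
f = 1/21 (f = ((2*(-3) + 12)/(8 + 6))/9 = ((-6 + 12)/14)/9 = (6*(1/14))/9 = (1/9)*(3/7) = 1/21 ≈ 0.047619)
C = 522 (C = -18 + 540 = 522)
t(A) = 4/3 + A (t(A) = A + (1/21)*28 = A + 4/3 = 4/3 + A)
1/t(C) = 1/(4/3 + 522) = 1/(1570/3) = 3/1570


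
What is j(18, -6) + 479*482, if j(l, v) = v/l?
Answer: 692633/3 ≈ 2.3088e+5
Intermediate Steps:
j(18, -6) + 479*482 = -6/18 + 479*482 = -6*1/18 + 230878 = -⅓ + 230878 = 692633/3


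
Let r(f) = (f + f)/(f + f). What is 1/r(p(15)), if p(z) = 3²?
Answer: 1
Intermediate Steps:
p(z) = 9
r(f) = 1 (r(f) = (2*f)/((2*f)) = (2*f)*(1/(2*f)) = 1)
1/r(p(15)) = 1/1 = 1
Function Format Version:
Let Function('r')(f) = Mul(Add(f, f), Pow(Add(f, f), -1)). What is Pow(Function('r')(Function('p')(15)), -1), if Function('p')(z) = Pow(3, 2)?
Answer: 1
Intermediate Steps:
Function('p')(z) = 9
Function('r')(f) = 1 (Function('r')(f) = Mul(Mul(2, f), Pow(Mul(2, f), -1)) = Mul(Mul(2, f), Mul(Rational(1, 2), Pow(f, -1))) = 1)
Pow(Function('r')(Function('p')(15)), -1) = Pow(1, -1) = 1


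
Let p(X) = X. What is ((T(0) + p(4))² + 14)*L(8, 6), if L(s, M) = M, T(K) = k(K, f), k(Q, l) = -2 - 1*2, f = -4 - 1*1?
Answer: 84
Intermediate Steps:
f = -5 (f = -4 - 1 = -5)
k(Q, l) = -4 (k(Q, l) = -2 - 2 = -4)
T(K) = -4
((T(0) + p(4))² + 14)*L(8, 6) = ((-4 + 4)² + 14)*6 = (0² + 14)*6 = (0 + 14)*6 = 14*6 = 84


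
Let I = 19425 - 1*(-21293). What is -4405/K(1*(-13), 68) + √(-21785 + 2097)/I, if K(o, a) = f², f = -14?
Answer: -4405/196 + I*√4922/20359 ≈ -22.474 + 0.003446*I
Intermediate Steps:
I = 40718 (I = 19425 + 21293 = 40718)
K(o, a) = 196 (K(o, a) = (-14)² = 196)
-4405/K(1*(-13), 68) + √(-21785 + 2097)/I = -4405/196 + √(-21785 + 2097)/40718 = -4405*1/196 + √(-19688)*(1/40718) = -4405/196 + (2*I*√4922)*(1/40718) = -4405/196 + I*√4922/20359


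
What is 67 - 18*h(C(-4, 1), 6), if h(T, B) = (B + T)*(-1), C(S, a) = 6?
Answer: 283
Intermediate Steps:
h(T, B) = -B - T
67 - 18*h(C(-4, 1), 6) = 67 - 18*(-1*6 - 1*6) = 67 - 18*(-6 - 6) = 67 - 18*(-12) = 67 + 216 = 283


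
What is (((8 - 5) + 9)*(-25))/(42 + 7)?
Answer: -300/49 ≈ -6.1225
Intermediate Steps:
(((8 - 5) + 9)*(-25))/(42 + 7) = ((3 + 9)*(-25))/49 = (12*(-25))*(1/49) = -300*1/49 = -300/49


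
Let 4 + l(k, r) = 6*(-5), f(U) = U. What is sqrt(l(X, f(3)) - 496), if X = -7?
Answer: I*sqrt(530) ≈ 23.022*I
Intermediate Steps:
l(k, r) = -34 (l(k, r) = -4 + 6*(-5) = -4 - 30 = -34)
sqrt(l(X, f(3)) - 496) = sqrt(-34 - 496) = sqrt(-530) = I*sqrt(530)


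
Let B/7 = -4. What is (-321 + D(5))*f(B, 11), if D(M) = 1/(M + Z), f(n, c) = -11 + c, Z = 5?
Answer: 0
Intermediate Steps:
B = -28 (B = 7*(-4) = -28)
D(M) = 1/(5 + M) (D(M) = 1/(M + 5) = 1/(5 + M))
(-321 + D(5))*f(B, 11) = (-321 + 1/(5 + 5))*(-11 + 11) = (-321 + 1/10)*0 = (-321 + ⅒)*0 = -3209/10*0 = 0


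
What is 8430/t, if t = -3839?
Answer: -8430/3839 ≈ -2.1959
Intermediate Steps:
8430/t = 8430/(-3839) = 8430*(-1/3839) = -8430/3839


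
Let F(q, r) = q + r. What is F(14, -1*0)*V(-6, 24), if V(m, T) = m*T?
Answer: -2016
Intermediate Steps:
V(m, T) = T*m
F(14, -1*0)*V(-6, 24) = (14 - 1*0)*(24*(-6)) = (14 + 0)*(-144) = 14*(-144) = -2016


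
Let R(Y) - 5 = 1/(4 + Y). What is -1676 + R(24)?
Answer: -46787/28 ≈ -1671.0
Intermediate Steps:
R(Y) = 5 + 1/(4 + Y)
-1676 + R(24) = -1676 + (21 + 5*24)/(4 + 24) = -1676 + (21 + 120)/28 = -1676 + (1/28)*141 = -1676 + 141/28 = -46787/28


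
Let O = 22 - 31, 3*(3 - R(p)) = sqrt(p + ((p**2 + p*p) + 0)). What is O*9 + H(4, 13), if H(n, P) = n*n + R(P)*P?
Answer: -26 - 13*sqrt(39) ≈ -107.18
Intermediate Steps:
R(p) = 3 - sqrt(p + 2*p**2)/3 (R(p) = 3 - sqrt(p + ((p**2 + p*p) + 0))/3 = 3 - sqrt(p + ((p**2 + p**2) + 0))/3 = 3 - sqrt(p + (2*p**2 + 0))/3 = 3 - sqrt(p + 2*p**2)/3)
H(n, P) = n**2 + P*(3 - sqrt(P*(1 + 2*P))/3) (H(n, P) = n*n + (3 - sqrt(P*(1 + 2*P))/3)*P = n**2 + P*(3 - sqrt(P*(1 + 2*P))/3))
O = -9
O*9 + H(4, 13) = -9*9 + (4**2 - 1/3*13*(-9 + sqrt(13*(1 + 2*13)))) = -81 + (16 - 1/3*13*(-9 + sqrt(13*(1 + 26)))) = -81 + (16 - 1/3*13*(-9 + sqrt(13*27))) = -81 + (16 - 1/3*13*(-9 + sqrt(351))) = -81 + (16 - 1/3*13*(-9 + 3*sqrt(39))) = -81 + (16 + (39 - 13*sqrt(39))) = -81 + (55 - 13*sqrt(39)) = -26 - 13*sqrt(39)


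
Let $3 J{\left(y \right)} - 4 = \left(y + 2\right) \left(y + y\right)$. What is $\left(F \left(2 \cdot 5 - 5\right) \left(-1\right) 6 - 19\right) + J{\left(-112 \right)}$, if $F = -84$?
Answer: $\frac{32147}{3} \approx 10716.0$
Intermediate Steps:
$J{\left(y \right)} = \frac{4}{3} + \frac{2 y \left(2 + y\right)}{3}$ ($J{\left(y \right)} = \frac{4}{3} + \frac{\left(y + 2\right) \left(y + y\right)}{3} = \frac{4}{3} + \frac{\left(2 + y\right) 2 y}{3} = \frac{4}{3} + \frac{2 y \left(2 + y\right)}{3}$)
$\left(F \left(2 \cdot 5 - 5\right) \left(-1\right) 6 - 19\right) + J{\left(-112 \right)} = \left(- 84 \left(2 \cdot 5 - 5\right) \left(-1\right) 6 - 19\right) + \left(\frac{4}{3} + \frac{2 \left(-112\right)^{2}}{3} + \frac{4}{3} \left(-112\right)\right) = \left(- 84 \left(10 - 5\right) \left(-1\right) 6 - 19\right) + \left(\frac{4}{3} + \frac{2}{3} \cdot 12544 - \frac{448}{3}\right) = \left(- 84 \cdot 5 \left(-1\right) 6 - 19\right) + \left(\frac{4}{3} + \frac{25088}{3} - \frac{448}{3}\right) = \left(- 84 \left(\left(-5\right) 6\right) - 19\right) + \frac{24644}{3} = \left(\left(-84\right) \left(-30\right) - 19\right) + \frac{24644}{3} = \left(2520 - 19\right) + \frac{24644}{3} = 2501 + \frac{24644}{3} = \frac{32147}{3}$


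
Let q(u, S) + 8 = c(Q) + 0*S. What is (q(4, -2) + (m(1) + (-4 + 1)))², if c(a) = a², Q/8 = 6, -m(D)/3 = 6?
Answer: 5175625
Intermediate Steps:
m(D) = -18 (m(D) = -3*6 = -18)
Q = 48 (Q = 8*6 = 48)
q(u, S) = 2296 (q(u, S) = -8 + (48² + 0*S) = -8 + (2304 + 0) = -8 + 2304 = 2296)
(q(4, -2) + (m(1) + (-4 + 1)))² = (2296 + (-18 + (-4 + 1)))² = (2296 + (-18 - 3))² = (2296 - 21)² = 2275² = 5175625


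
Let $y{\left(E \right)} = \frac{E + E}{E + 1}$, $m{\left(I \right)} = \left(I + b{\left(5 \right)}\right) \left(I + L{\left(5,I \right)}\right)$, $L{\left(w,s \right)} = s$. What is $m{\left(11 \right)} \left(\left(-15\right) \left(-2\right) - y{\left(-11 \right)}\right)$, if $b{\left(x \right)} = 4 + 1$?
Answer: $\frac{48928}{5} \approx 9785.6$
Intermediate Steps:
$b{\left(x \right)} = 5$
$m{\left(I \right)} = 2 I \left(5 + I\right)$ ($m{\left(I \right)} = \left(I + 5\right) \left(I + I\right) = \left(5 + I\right) 2 I = 2 I \left(5 + I\right)$)
$y{\left(E \right)} = \frac{2 E}{1 + E}$
$m{\left(11 \right)} \left(\left(-15\right) \left(-2\right) - y{\left(-11 \right)}\right) = 2 \cdot 11 \left(5 + 11\right) \left(\left(-15\right) \left(-2\right) - 2 \left(-11\right) \frac{1}{1 - 11}\right) = 2 \cdot 11 \cdot 16 \left(30 - 2 \left(-11\right) \frac{1}{-10}\right) = 352 \left(30 - 2 \left(-11\right) \left(- \frac{1}{10}\right)\right) = 352 \left(30 - \frac{11}{5}\right) = 352 \cdot \frac{139}{5} = \frac{48928}{5}$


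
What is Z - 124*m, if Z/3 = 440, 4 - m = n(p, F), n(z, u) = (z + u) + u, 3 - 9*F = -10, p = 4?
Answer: 15104/9 ≈ 1678.2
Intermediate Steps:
F = 13/9 (F = 1/3 - 1/9*(-10) = 1/3 + 10/9 = 13/9 ≈ 1.4444)
n(z, u) = z + 2*u (n(z, u) = (u + z) + u = z + 2*u)
m = -26/9 (m = 4 - (4 + 2*(13/9)) = 4 - (4 + 26/9) = 4 - 1*62/9 = 4 - 62/9 = -26/9 ≈ -2.8889)
Z = 1320 (Z = 3*440 = 1320)
Z - 124*m = 1320 - 124*(-26/9) = 1320 + 3224/9 = 15104/9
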